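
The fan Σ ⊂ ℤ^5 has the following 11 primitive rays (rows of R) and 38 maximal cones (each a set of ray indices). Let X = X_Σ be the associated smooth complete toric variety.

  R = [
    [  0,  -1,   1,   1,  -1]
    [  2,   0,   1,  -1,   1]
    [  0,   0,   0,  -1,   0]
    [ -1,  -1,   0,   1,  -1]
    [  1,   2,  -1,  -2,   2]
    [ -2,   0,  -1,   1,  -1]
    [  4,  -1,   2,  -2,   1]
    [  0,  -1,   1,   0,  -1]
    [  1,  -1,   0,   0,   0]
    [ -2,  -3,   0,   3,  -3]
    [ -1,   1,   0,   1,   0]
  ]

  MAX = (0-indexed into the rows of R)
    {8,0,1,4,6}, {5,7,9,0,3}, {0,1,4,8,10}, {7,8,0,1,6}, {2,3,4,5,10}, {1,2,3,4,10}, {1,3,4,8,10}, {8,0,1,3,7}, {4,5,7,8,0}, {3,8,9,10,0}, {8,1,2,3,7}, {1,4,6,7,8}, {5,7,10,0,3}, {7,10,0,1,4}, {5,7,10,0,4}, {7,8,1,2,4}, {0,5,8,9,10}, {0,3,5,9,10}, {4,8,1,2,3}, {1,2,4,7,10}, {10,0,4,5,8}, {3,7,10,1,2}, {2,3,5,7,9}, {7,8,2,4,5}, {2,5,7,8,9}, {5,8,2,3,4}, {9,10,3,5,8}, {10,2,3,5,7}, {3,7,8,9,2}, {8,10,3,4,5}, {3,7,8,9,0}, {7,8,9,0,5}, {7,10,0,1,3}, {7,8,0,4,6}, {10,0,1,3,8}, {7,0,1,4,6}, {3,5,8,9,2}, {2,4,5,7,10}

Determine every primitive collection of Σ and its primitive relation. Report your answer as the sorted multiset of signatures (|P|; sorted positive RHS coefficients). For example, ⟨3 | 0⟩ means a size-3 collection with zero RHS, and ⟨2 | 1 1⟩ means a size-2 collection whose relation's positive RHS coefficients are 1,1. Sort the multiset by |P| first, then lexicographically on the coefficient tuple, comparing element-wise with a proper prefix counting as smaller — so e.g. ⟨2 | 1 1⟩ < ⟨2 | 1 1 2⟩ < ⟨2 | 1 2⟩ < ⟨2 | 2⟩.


18 minimal non-faces of Δ(Σ) (on 11 rays):

  P = {1,5}:  v_{1} + v_{5} = 0 — sig = ⟨2 | 0⟩
  P = {0,2}:  v_{0} + v_{2} = v_{7} — sig = ⟨2 | 1⟩
  P = {4,9}:  v_{4} + v_{9} = v_{5} + v_{8} — sig = ⟨2 | 1 1⟩
  P = {1,9}:  v_{1} + v_{9} = v_{0} + v_{3} + v_{8} — sig = ⟨2 | 1 1 1⟩
  P = {3,6}:  v_{3} + v_{6} = v_{1} + v_{7} + v_{8} — sig = ⟨2 | 1 1 1⟩
  P = {5,6}:  v_{5} + v_{6} = v_{0} + v_{4} + v_{7} + v_{8} — sig = ⟨2 | 1 1 1 1⟩
  P = {2,6}:  v_{2} + v_{6} = v_{1} + v_{4} + 2·v_{7} + v_{8} — sig = ⟨2 | 1 1 1 2⟩
  P = {6,9}:  v_{6} + v_{9} = v_{0} + v_{7} + 2·v_{8} — sig = ⟨2 | 1 1 2⟩
  P = {6,10}:  v_{6} + v_{10} = 2·v_{0} + v_{1} + v_{4} — sig = ⟨2 | 1 1 2⟩
  P = {0,3,4}:  v_{0} + v_{3} + v_{4} = 0 — sig = ⟨3 | 0⟩
  P = {2,8,10}:  v_{2} + v_{8} + v_{10} = 0 — sig = ⟨3 | 0⟩
  P = {3,4,7}:  v_{3} + v_{4} + v_{7} = v_{2} — sig = ⟨3 | 1⟩
  P = {7,8,10}:  v_{7} + v_{8} + v_{10} = v_{0} — sig = ⟨3 | 1⟩
  P = {2,9,10}:  v_{2} + v_{9} + v_{10} = v_{0} + v_{3} + v_{5} — sig = ⟨3 | 1 1 1⟩
  P = {7,9,10}:  v_{7} + v_{9} + v_{10} = 2·v_{0} + v_{3} + v_{5} — sig = ⟨3 | 1 1 2⟩
  P = {0,3,5,8}:  v_{0} + v_{3} + v_{5} + v_{8} = v_{9} — sig = ⟨4 | 1⟩
  P = {3,5,7,8}:  v_{3} + v_{5} + v_{7} + v_{8} = v_{2} + v_{9} — sig = ⟨4 | 1 1⟩
  P = {0,1,4,7,8}:  v_{0} + v_{1} + v_{4} + v_{7} + v_{8} = v_{6} — sig = ⟨5 | 1⟩

so the primitive-relation signature multiset is
[⟨2 | 0⟩, ⟨2 | 1⟩, ⟨2 | 1 1⟩, ⟨2 | 1 1 1⟩, ⟨2 | 1 1 1⟩, ⟨2 | 1 1 1 1⟩, ⟨2 | 1 1 1 2⟩, ⟨2 | 1 1 2⟩, ⟨2 | 1 1 2⟩, ⟨3 | 0⟩, ⟨3 | 0⟩, ⟨3 | 1⟩, ⟨3 | 1⟩, ⟨3 | 1 1 1⟩, ⟨3 | 1 1 2⟩, ⟨4 | 1⟩, ⟨4 | 1 1⟩, ⟨5 | 1⟩]


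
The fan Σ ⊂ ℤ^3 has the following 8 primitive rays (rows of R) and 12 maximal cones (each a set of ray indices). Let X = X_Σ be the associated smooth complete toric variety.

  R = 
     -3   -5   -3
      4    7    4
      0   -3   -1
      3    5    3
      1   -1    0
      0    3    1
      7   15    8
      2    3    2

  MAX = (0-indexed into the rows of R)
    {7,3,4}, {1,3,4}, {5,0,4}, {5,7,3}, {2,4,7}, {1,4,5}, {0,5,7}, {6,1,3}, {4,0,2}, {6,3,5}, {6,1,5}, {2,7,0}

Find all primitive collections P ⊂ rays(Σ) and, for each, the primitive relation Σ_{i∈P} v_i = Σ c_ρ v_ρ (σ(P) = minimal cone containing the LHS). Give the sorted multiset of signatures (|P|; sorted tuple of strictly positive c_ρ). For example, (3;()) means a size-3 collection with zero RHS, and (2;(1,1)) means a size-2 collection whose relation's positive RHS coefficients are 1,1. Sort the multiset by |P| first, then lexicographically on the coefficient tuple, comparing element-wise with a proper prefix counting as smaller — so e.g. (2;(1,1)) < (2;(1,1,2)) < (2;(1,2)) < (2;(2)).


Minimal non-faces — 14 found among 8 rays, 12 max cones:

  {0,3}:  v_{0} + v_{3} = 0  →  sig = (2;())
  {2,5}:  v_{2} + v_{5} = 0  →  sig = (2;())
  {0,1}:  v_{0} + v_{1} = v_{4} + v_{5}  →  sig = (2;(1,1))
  {0,6}:  v_{0} + v_{6} = v_{1} + v_{5}  →  sig = (2;(1,1))
  {1,2}:  v_{1} + v_{2} = v_{3} + v_{4}  →  sig = (2;(1,1))
  {2,3}:  v_{2} + v_{3} = v_{4} + v_{7}  →  sig = (2;(1,1))
  {2,6}:  v_{2} + v_{6} = v_{1} + v_{3}  →  sig = (2;(1,1))
  {6,7}:  v_{6} + v_{7} = 3·v_{3} + v_{5}  →  sig = (2;(1,3))
  {1,7}:  v_{1} + v_{7} = 2·v_{3}  →  sig = (2;(2))
  {4,6}:  v_{4} + v_{6} = 2·v_{1}  →  sig = (2;(2))
  {0,4,7}:  v_{0} + v_{4} + v_{7} = v_{2}  →  sig = (3;(1))
  {1,3,5}:  v_{1} + v_{3} + v_{5} = v_{6}  →  sig = (3;(1))
  {3,4,5}:  v_{3} + v_{4} + v_{5} = v_{1}  →  sig = (3;(1))
  {4,5,7}:  v_{4} + v_{5} + v_{7} = v_{3}  →  sig = (3;(1))

Sorted signature multiset PRS(X):
    |P|=2: 10 collections, coeffs (), (), (1,1), (1,1), (1,1), (1,1), (1,1), (1,3), (2), (2)
    |P|=3: 4 collections, coeffs (1), (1), (1), (1)


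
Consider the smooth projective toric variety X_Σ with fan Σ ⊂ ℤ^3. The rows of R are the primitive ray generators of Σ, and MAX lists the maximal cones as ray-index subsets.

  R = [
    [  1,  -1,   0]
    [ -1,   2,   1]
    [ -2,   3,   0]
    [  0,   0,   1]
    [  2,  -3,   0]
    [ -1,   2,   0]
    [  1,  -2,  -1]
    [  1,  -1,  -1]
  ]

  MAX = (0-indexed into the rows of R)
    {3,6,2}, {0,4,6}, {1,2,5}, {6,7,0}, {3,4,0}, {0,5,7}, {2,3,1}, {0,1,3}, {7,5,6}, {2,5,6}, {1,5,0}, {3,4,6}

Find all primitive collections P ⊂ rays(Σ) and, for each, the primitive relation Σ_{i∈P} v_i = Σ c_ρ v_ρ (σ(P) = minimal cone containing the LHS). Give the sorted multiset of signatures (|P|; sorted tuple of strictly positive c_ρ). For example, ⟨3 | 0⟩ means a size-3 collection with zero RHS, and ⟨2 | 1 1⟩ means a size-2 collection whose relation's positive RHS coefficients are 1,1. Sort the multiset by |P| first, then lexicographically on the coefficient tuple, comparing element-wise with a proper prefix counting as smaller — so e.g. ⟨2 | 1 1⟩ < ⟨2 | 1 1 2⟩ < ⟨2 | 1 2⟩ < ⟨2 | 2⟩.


The 12 primitive collections of Σ (r=8, n=3):

  P = {1,6}:  v_{1} + v_{6} = 0  →  sig = ⟨2 | 0⟩
  P = {2,4}:  v_{2} + v_{4} = 0  →  sig = ⟨2 | 0⟩
  P = {0,2}:  v_{0} + v_{2} = v_{5}  →  sig = ⟨2 | 1⟩
  P = {3,5}:  v_{3} + v_{5} = v_{1}  →  sig = ⟨2 | 1⟩
  P = {3,7}:  v_{3} + v_{7} = v_{0}  →  sig = ⟨2 | 1⟩
  P = {4,5}:  v_{4} + v_{5} = v_{0}  →  sig = ⟨2 | 1⟩
  P = {1,4}:  v_{1} + v_{4} = v_{0} + v_{3}  →  sig = ⟨2 | 1 1⟩
  P = {1,7}:  v_{1} + v_{7} = v_{0} + v_{5}  →  sig = ⟨2 | 1 1⟩
  P = {2,7}:  v_{2} + v_{7} = 2·v_{5} + v_{6}  →  sig = ⟨2 | 1 2⟩
  P = {4,7}:  v_{4} + v_{7} = 2·v_{0} + v_{6}  →  sig = ⟨2 | 1 2⟩
  P = {0,3,6}:  v_{0} + v_{3} + v_{6} = v_{4}  →  sig = ⟨3 | 1⟩
  P = {0,5,6}:  v_{0} + v_{5} + v_{6} = v_{7}  →  sig = ⟨3 | 1⟩

Sorted signature multiset PRS(X):
    ⟨2 | 0⟩
    ⟨2 | 0⟩
    ⟨2 | 1⟩
    ⟨2 | 1⟩
    ⟨2 | 1⟩
    ⟨2 | 1⟩
    ⟨2 | 1 1⟩
    ⟨2 | 1 1⟩
    ⟨2 | 1 2⟩
    ⟨2 | 1 2⟩
    ⟨3 | 1⟩
    ⟨3 | 1⟩


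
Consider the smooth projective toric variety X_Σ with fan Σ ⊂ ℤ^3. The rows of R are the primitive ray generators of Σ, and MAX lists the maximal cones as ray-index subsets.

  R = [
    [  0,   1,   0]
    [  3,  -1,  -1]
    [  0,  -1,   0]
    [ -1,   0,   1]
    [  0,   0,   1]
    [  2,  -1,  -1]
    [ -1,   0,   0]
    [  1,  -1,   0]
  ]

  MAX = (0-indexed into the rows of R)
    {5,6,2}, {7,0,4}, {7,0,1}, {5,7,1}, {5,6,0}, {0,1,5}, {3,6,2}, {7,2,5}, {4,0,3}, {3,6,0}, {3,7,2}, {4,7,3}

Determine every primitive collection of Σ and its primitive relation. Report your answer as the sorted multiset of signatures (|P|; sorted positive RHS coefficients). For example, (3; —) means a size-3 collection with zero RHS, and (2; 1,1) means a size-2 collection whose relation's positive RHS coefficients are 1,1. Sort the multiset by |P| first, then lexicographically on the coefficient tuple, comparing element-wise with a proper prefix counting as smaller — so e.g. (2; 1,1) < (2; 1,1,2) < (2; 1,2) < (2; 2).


Δ(Σ) — 8 vertices, 12 min non-faces:

  {0,2}:  v_{0} + v_{2} = 0  ⇒ sig = (2; —)
  {1,6}:  v_{1} + v_{6} = v_{5}  ⇒ sig = (2; 1)
  {3,5}:  v_{3} + v_{5} = v_{7}  ⇒ sig = (2; 1)
  {4,6}:  v_{4} + v_{6} = v_{3}  ⇒ sig = (2; 1)
  {6,7}:  v_{6} + v_{7} = v_{2}  ⇒ sig = (2; 1)
  {1,2}:  v_{1} + v_{2} = v_{5} + v_{7}  ⇒ sig = (2; 1,1)
  {2,4}:  v_{2} + v_{4} = v_{3} + v_{7}  ⇒ sig = (2; 1,1)
  {1,3}:  v_{1} + v_{3} = v_{0} + 2·v_{7}  ⇒ sig = (2; 1,2)
  {4,5}:  v_{4} + v_{5} = v_{0} + 2·v_{7}  ⇒ sig = (2; 1,2)
  {1,4}:  v_{1} + v_{4} = 2·v_{0} + 3·v_{7}  ⇒ sig = (2; 2,3)
  {0,3,7}:  v_{0} + v_{3} + v_{7} = v_{4}  ⇒ sig = (3; 1)
  {0,5,7}:  v_{0} + v_{5} + v_{7} = v_{1}  ⇒ sig = (3; 1)

Sorted signature multiset PRS(X):
[(2; —), (2; 1), (2; 1), (2; 1), (2; 1), (2; 1,1), (2; 1,1), (2; 1,2), (2; 1,2), (2; 2,3), (3; 1), (3; 1)]


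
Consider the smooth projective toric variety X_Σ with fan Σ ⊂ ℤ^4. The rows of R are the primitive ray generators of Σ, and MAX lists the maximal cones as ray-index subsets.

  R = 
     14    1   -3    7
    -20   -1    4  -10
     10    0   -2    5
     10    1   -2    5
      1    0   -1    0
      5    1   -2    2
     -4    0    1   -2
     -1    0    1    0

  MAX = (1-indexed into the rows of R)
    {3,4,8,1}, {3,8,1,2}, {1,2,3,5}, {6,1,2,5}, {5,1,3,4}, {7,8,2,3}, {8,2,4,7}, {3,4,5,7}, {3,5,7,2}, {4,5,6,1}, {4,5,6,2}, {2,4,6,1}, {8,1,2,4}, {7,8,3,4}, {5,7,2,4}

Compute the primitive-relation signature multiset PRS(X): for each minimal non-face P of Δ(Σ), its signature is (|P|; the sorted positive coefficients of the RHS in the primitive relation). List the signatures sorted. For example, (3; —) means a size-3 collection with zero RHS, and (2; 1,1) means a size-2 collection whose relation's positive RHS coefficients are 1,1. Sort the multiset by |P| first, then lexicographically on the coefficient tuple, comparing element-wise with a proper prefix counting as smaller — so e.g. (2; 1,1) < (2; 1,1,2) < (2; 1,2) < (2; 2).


Δ(Σ) — 8 vertices, 7 min non-faces:

  • {5,8}:  v_{5} + v_{8} = 0  ⇒ sig = (2; —)
  • {1,7}:  v_{1} + v_{7} = v_{4}  ⇒ sig = (2; 1)
  • {3,6}:  v_{3} + v_{6} = v_{1} + v_{5}  ⇒ sig = (2; 1,1)
  • {6,8}:  v_{6} + v_{8} = v_{1} + v_{2} + v_{4}  ⇒ sig = (2; 1,1,1)
  • {6,7}:  v_{6} + v_{7} = v_{2} + 2·v_{4} + v_{5}  ⇒ sig = (2; 1,1,2)
  • {2,3,4}:  v_{2} + v_{3} + v_{4} = 0  ⇒ sig = (3; —)
  • {1,2,4,5}:  v_{1} + v_{2} + v_{4} + v_{5} = v_{6}  ⇒ sig = (4; 1)

so the primitive-relation signature multiset is
{ (2; —),  (2; 1),  (2; 1,1),  (2; 1,1,1),  (2; 1,1,2),  (3; —),  (4; 1) }


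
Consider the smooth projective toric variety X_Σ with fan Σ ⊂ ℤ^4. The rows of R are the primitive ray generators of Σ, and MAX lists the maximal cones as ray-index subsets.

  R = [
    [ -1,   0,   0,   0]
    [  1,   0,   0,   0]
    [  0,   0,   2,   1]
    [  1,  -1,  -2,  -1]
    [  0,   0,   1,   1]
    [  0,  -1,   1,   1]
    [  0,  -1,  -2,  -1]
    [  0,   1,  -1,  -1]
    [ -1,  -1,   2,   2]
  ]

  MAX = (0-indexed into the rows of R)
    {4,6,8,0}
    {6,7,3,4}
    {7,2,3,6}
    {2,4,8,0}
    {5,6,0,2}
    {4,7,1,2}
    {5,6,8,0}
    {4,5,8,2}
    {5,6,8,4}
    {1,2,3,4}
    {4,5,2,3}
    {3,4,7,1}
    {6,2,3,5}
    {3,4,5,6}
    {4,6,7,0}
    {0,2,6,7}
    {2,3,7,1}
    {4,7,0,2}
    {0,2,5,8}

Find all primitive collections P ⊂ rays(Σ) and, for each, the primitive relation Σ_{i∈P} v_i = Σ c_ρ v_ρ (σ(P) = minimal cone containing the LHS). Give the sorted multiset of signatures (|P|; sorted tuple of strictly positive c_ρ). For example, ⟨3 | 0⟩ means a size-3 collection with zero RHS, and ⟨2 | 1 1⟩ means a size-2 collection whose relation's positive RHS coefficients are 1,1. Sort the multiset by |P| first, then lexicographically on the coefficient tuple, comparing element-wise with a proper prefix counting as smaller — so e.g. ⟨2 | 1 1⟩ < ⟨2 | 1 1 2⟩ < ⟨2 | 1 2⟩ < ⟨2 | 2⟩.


Σ has 12 primitive collections:

  P = {0,1}:  v_{0} + v_{1} = 0  ⟹  sig = ⟨2 | 0⟩
  P = {5,7}:  v_{5} + v_{7} = 0  ⟹  sig = ⟨2 | 0⟩
  P = {0,3}:  v_{0} + v_{3} = v_{6}  ⟹  sig = ⟨2 | 1⟩
  P = {1,6}:  v_{1} + v_{6} = v_{3}  ⟹  sig = ⟨2 | 1⟩
  P = {1,8}:  v_{1} + v_{8} = v_{4} + v_{5}  ⟹  sig = ⟨2 | 1 1⟩
  P = {7,8}:  v_{7} + v_{8} = v_{0} + v_{4}  ⟹  sig = ⟨2 | 1 1⟩
  P = {1,5}:  v_{1} + v_{5} = v_{2} + v_{3} + v_{4}  ⟹  sig = ⟨2 | 1 1 1⟩
  P = {3,8}:  v_{3} + v_{8} = v_{4} + v_{5} + v_{6}  ⟹  sig = ⟨2 | 1 1 1⟩
  P = {0,4,5}:  v_{0} + v_{4} + v_{5} = v_{8}  ⟹  sig = ⟨3 | 1⟩
  P = {2,4,6}:  v_{2} + v_{4} + v_{6} = v_{5}  ⟹  sig = ⟨3 | 1⟩
  P = {2,6,8}:  v_{2} + v_{6} + v_{8} = v_{0} + 2·v_{5}  ⟹  sig = ⟨3 | 1 2⟩
  P = {2,3,4,7}:  v_{2} + v_{3} + v_{4} + v_{7} = v_{1}  ⟹  sig = ⟨4 | 1⟩

Hence PRS(X_Σ) =
[⟨2 | 0⟩, ⟨2 | 0⟩, ⟨2 | 1⟩, ⟨2 | 1⟩, ⟨2 | 1 1⟩, ⟨2 | 1 1⟩, ⟨2 | 1 1 1⟩, ⟨2 | 1 1 1⟩, ⟨3 | 1⟩, ⟨3 | 1⟩, ⟨3 | 1 2⟩, ⟨4 | 1⟩]


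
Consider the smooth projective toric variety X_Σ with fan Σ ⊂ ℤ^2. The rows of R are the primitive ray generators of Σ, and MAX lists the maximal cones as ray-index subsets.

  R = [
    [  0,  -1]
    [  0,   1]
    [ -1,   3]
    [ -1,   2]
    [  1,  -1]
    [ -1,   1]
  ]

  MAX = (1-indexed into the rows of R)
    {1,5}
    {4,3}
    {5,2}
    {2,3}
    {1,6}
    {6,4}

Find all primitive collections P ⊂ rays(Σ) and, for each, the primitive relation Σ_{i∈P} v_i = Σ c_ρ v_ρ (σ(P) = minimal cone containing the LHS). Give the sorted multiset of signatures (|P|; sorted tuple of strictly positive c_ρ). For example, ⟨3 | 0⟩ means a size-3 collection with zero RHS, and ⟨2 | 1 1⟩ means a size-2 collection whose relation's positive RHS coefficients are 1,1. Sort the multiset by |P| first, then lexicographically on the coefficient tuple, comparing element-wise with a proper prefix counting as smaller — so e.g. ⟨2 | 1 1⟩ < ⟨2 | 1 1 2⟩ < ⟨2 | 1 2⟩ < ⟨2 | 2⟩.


Δ(Σ) — 6 vertices, 9 min non-faces:

  P={1,2}:  v_{1} + v_{2} = 0  so sig = ⟨2 | 0⟩
  P={5,6}:  v_{5} + v_{6} = 0  so sig = ⟨2 | 0⟩
  P={1,3}:  v_{1} + v_{3} = v_{4}  so sig = ⟨2 | 1⟩
  P={1,4}:  v_{1} + v_{4} = v_{6}  so sig = ⟨2 | 1⟩
  P={2,4}:  v_{2} + v_{4} = v_{3}  so sig = ⟨2 | 1⟩
  P={2,6}:  v_{2} + v_{6} = v_{4}  so sig = ⟨2 | 1⟩
  P={4,5}:  v_{4} + v_{5} = v_{2}  so sig = ⟨2 | 1⟩
  P={3,5}:  v_{3} + v_{5} = 2·v_{2}  so sig = ⟨2 | 2⟩
  P={3,6}:  v_{3} + v_{6} = 2·v_{4}  so sig = ⟨2 | 2⟩

Sorted signature multiset PRS(X):
    |P|=2: 9 collections, coeffs (), (), (1), (1), (1), (1), (1), (2), (2)


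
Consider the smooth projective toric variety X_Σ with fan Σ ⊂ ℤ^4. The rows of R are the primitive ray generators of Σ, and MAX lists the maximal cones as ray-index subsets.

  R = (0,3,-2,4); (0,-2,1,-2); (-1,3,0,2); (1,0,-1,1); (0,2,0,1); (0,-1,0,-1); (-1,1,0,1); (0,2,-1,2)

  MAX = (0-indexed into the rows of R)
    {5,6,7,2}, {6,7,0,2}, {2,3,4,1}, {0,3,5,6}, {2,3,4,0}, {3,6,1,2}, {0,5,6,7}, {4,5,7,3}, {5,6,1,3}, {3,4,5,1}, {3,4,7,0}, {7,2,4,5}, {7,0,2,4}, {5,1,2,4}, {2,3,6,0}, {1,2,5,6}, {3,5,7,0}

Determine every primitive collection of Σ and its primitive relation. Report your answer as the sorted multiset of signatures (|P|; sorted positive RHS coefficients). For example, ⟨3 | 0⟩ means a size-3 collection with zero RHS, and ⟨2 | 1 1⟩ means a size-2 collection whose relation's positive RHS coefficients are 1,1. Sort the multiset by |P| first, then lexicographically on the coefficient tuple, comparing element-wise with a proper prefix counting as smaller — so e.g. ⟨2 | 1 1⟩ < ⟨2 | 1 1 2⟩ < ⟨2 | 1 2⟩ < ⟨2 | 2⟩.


8 collections generate NE(X_Σ); each relation:

  P = {1,7}:  v_{1} + v_{7} = 0  →  sig = ⟨2 | 0⟩
  P = {4,6}:  v_{4} + v_{6} = v_{2}  →  sig = ⟨2 | 1⟩
  P = {0,1}:  v_{0} + v_{1} = v_{3} + v_{6}  →  sig = ⟨2 | 1 1⟩
  P = {2,3,5}:  v_{2} + v_{3} + v_{5} = v_{7}  →  sig = ⟨3 | 1⟩
  P = {3,6,7}:  v_{3} + v_{6} + v_{7} = v_{0}  →  sig = ⟨3 | 1⟩
  P = {2,3,7}:  v_{2} + v_{3} + v_{7} = v_{0} + v_{4}  →  sig = ⟨3 | 1 1⟩
  P = {0,2,5}:  v_{0} + v_{2} + v_{5} = v_{6} + 2·v_{7}  →  sig = ⟨3 | 1 2⟩
  P = {0,4,5}:  v_{0} + v_{4} + v_{5} = 2·v_{7}  →  sig = ⟨3 | 2⟩

so the primitive-relation signature multiset is
[⟨2 | 0⟩, ⟨2 | 1⟩, ⟨2 | 1 1⟩, ⟨3 | 1⟩, ⟨3 | 1⟩, ⟨3 | 1 1⟩, ⟨3 | 1 2⟩, ⟨3 | 2⟩]


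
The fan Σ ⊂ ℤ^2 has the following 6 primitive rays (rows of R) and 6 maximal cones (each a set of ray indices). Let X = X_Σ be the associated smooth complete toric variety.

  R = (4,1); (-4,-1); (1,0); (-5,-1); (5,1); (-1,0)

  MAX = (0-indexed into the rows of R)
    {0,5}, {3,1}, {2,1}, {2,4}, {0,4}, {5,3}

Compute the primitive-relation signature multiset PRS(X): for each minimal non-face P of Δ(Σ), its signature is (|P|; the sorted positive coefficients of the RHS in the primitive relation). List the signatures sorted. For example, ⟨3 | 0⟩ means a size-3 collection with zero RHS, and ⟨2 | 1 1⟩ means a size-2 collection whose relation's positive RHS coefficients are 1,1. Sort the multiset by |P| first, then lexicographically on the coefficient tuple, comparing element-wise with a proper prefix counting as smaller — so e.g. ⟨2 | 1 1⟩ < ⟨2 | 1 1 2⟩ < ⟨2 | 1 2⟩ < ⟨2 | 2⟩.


9 minimal non-faces of Δ(Σ) (on 6 rays):

  P={0,1}:  v_{0} + v_{1} = 0  ⇒ sig = ⟨2 | 0⟩
  P={2,5}:  v_{2} + v_{5} = 0  ⇒ sig = ⟨2 | 0⟩
  P={3,4}:  v_{3} + v_{4} = 0  ⇒ sig = ⟨2 | 0⟩
  P={0,2}:  v_{0} + v_{2} = v_{4}  ⇒ sig = ⟨2 | 1⟩
  P={0,3}:  v_{0} + v_{3} = v_{5}  ⇒ sig = ⟨2 | 1⟩
  P={1,4}:  v_{1} + v_{4} = v_{2}  ⇒ sig = ⟨2 | 1⟩
  P={1,5}:  v_{1} + v_{5} = v_{3}  ⇒ sig = ⟨2 | 1⟩
  P={2,3}:  v_{2} + v_{3} = v_{1}  ⇒ sig = ⟨2 | 1⟩
  P={4,5}:  v_{4} + v_{5} = v_{0}  ⇒ sig = ⟨2 | 1⟩

Hence PRS(X_Σ) =
[⟨2 | 0⟩, ⟨2 | 0⟩, ⟨2 | 0⟩, ⟨2 | 1⟩, ⟨2 | 1⟩, ⟨2 | 1⟩, ⟨2 | 1⟩, ⟨2 | 1⟩, ⟨2 | 1⟩]


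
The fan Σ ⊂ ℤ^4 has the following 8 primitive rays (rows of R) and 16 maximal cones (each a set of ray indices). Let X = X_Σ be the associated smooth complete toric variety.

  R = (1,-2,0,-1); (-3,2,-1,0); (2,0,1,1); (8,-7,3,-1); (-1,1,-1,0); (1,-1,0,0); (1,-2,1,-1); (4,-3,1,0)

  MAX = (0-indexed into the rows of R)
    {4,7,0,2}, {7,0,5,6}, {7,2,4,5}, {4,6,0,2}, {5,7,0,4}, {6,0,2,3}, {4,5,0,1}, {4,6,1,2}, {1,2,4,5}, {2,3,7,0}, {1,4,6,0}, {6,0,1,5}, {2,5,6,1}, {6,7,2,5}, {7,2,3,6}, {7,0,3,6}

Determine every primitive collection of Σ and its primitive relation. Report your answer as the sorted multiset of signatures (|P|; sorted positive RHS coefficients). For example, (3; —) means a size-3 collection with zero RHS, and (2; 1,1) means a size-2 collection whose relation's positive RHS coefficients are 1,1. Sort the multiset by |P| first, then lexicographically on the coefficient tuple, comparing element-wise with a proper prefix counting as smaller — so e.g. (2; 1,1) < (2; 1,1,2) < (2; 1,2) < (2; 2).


Δ(Σ) — 8 vertices, 9 min non-faces:

  • {1,7}:  v_{1} + v_{7} = v_{5}  →  sig = (2; 1)
  • {1,3}:  v_{1} + v_{3} = v_{6} + v_{7}  →  sig = (2; 1,1)
  • {3,5}:  v_{3} + v_{5} = v_{6} + 2·v_{7}  →  sig = (2; 1,2)
  • {3,4}:  v_{3} + v_{4} = 3·v_{0} + 2·v_{2}  →  sig = (2; 2,3)
  • {0,1,2}:  v_{0} + v_{1} + v_{2} = 0  →  sig = (3; —)
  • {0,2,5}:  v_{0} + v_{2} + v_{5} = v_{7}  →  sig = (3; 1)
  • {4,5,6}:  v_{4} + v_{5} + v_{6} = v_{0}  →  sig = (3; 1)
  • {4,6,7}:  v_{4} + v_{6} + v_{7} = 2·v_{0} + v_{2}  →  sig = (3; 1,2)
  • {0,2,6,7}:  v_{0} + v_{2} + v_{6} + v_{7} = v_{3}  →  sig = (4; 1)

so the primitive-relation signature multiset is
    |P|=2: 4 collections, coeffs (1), (1,1), (1,2), (2,3)
    |P|=3: 4 collections, coeffs (), (1), (1), (1,2)
    |P|=4: 1 collection, coeffs (1)


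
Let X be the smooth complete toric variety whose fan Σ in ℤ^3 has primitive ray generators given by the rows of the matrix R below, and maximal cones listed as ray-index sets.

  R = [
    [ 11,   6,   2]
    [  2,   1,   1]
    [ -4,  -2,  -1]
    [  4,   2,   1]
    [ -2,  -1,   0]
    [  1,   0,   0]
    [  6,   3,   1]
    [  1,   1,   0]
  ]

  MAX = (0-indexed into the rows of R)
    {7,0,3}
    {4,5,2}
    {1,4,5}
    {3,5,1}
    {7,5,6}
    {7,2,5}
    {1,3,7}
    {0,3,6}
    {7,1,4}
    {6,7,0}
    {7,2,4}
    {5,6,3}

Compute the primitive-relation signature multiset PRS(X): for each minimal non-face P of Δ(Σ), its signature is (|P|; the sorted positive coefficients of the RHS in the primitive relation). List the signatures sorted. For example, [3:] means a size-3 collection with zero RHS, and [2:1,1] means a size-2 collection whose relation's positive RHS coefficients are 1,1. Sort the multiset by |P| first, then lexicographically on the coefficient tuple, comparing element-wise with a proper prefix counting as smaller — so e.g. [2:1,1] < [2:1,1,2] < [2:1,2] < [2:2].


Primitive collections (14):

  P = {2,3}:  v_{2} + v_{3} = 0 ; sig = [2:]
  P = {1,2}:  v_{1} + v_{2} = v_{4} ; sig = [2:1]
  P = {3,4}:  v_{3} + v_{4} = v_{1} ; sig = [2:1]
  P = {4,6}:  v_{4} + v_{6} = v_{3} ; sig = [2:1]
  P = {0,2}:  v_{0} + v_{2} = v_{6} + v_{7} ; sig = [2:1,1]
  P = {2,6}:  v_{2} + v_{6} = v_{5} + v_{7} ; sig = [2:1,1]
  P = {0,4}:  v_{0} + v_{4} = 2·v_{3} + v_{7} ; sig = [2:1,2]
  P = {0,1}:  v_{0} + v_{1} = 3·v_{3} + v_{7} ; sig = [2:1,3]
  P = {0,5}:  v_{0} + v_{5} = 2·v_{6} ; sig = [2:2]
  P = {1,6}:  v_{1} + v_{6} = 2·v_{3} ; sig = [2:2]
  P = {4,5,7}:  v_{4} + v_{5} + v_{7} = 0 ; sig = [3:]
  P = {1,5,7}:  v_{1} + v_{5} + v_{7} = v_{3} ; sig = [3:1]
  P = {3,5,7}:  v_{3} + v_{5} + v_{7} = v_{6} ; sig = [3:1]
  P = {3,6,7}:  v_{3} + v_{6} + v_{7} = v_{0} ; sig = [3:1]

Sorted signature multiset PRS(X):
{ [2:],  [2:1] ×3,  [2:1,1] ×2,  [2:1,2],  [2:1,3],  [2:2] ×2,  [3:],  [3:1] ×3 }


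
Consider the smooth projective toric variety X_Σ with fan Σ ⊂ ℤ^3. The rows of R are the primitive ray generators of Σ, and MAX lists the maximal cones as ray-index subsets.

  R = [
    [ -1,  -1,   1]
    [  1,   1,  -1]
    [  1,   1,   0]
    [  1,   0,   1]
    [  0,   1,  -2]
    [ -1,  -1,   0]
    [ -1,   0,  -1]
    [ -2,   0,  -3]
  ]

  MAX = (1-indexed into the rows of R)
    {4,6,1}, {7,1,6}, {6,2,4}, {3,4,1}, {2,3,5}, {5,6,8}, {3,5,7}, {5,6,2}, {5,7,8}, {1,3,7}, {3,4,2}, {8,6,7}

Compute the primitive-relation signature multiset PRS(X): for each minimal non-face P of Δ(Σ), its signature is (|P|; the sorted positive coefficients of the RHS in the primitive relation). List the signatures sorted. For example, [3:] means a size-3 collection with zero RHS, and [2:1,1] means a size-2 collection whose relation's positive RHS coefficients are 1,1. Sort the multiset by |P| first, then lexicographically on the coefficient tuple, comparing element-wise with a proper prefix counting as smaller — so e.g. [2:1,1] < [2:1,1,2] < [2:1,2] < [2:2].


|primitive collections| = 11. Relations:

  • {1,2}:  v_{1} + v_{2} = 0  ⇒ sig = [2:]
  • {3,6}:  v_{3} + v_{6} = 0  ⇒ sig = [2:]
  • {4,7}:  v_{4} + v_{7} = 0  ⇒ sig = [2:]
  • {1,5}:  v_{1} + v_{5} = v_{7}  ⇒ sig = [2:1]
  • {2,7}:  v_{2} + v_{7} = v_{5}  ⇒ sig = [2:1]
  • {4,5}:  v_{4} + v_{5} = v_{2}  ⇒ sig = [2:1]
  • {3,8}:  v_{3} + v_{8} = v_{5} + v_{7}  ⇒ sig = [2:1,1]
  • {4,8}:  v_{4} + v_{8} = v_{5} + v_{6}  ⇒ sig = [2:1,1]
  • {1,8}:  v_{1} + v_{8} = v_{6} + 2·v_{7}  ⇒ sig = [2:1,2]
  • {2,8}:  v_{2} + v_{8} = 2·v_{5} + v_{6}  ⇒ sig = [2:1,2]
  • {5,6,7}:  v_{5} + v_{6} + v_{7} = v_{8}  ⇒ sig = [3:1]

so the primitive-relation signature multiset is
{ [2:] ×3,  [2:1] ×3,  [2:1,1] ×2,  [2:1,2] ×2,  [3:1] }


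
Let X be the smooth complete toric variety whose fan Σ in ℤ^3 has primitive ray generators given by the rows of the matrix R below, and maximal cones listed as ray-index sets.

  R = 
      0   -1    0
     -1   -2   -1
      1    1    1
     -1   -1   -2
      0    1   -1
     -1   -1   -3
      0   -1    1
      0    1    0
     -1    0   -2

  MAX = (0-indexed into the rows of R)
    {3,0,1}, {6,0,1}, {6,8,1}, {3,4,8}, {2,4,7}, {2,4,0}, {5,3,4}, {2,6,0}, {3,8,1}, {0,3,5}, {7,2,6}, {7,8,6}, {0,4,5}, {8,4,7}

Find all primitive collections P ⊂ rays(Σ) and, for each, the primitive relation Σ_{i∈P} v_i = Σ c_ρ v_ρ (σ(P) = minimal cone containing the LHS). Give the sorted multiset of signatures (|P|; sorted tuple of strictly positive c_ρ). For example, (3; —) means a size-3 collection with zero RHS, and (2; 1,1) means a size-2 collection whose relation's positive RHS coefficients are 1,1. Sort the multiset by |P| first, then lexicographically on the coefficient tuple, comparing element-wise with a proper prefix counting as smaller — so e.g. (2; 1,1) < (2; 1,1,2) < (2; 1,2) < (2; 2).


Σ has 16 primitive collections:

  • {0,7}:  v_{0} + v_{7} = 0  ⟹  sig = (2; —)
  • {4,6}:  v_{4} + v_{6} = 0  ⟹  sig = (2; —)
  • {0,8}:  v_{0} + v_{8} = v_{3}  ⟹  sig = (2; 1)
  • {1,2}:  v_{1} + v_{2} = v_{0}  ⟹  sig = (2; 1)
  • {1,4}:  v_{1} + v_{4} = v_{3}  ⟹  sig = (2; 1)
  • {2,8}:  v_{2} + v_{8} = v_{4}  ⟹  sig = (2; 1)
  • {3,6}:  v_{3} + v_{6} = v_{1}  ⟹  sig = (2; 1)
  • {3,7}:  v_{3} + v_{7} = v_{8}  ⟹  sig = (2; 1)
  • {1,7}:  v_{1} + v_{7} = v_{6} + v_{8}  ⟹  sig = (2; 1,1)
  • {2,3}:  v_{2} + v_{3} = v_{0} + v_{4}  ⟹  sig = (2; 1,1)
  • {5,6}:  v_{5} + v_{6} = v_{0} + v_{3}  ⟹  sig = (2; 1,1)
  • {5,7}:  v_{5} + v_{7} = v_{3} + v_{4}  ⟹  sig = (2; 1,1)
  • {1,5}:  v_{1} + v_{5} = v_{0} + 2·v_{3}  ⟹  sig = (2; 1,2)
  • {5,8}:  v_{5} + v_{8} = 2·v_{3} + v_{4}  ⟹  sig = (2; 1,2)
  • {2,5}:  v_{2} + v_{5} = 2·v_{0} + 2·v_{4}  ⟹  sig = (2; 2,2)
  • {0,3,4}:  v_{0} + v_{3} + v_{4} = v_{5}  ⟹  sig = (3; 1)

so the primitive-relation signature multiset is
    (2; —)
    (2; —)
    (2; 1)
    (2; 1)
    (2; 1)
    (2; 1)
    (2; 1)
    (2; 1)
    (2; 1,1)
    (2; 1,1)
    (2; 1,1)
    (2; 1,1)
    (2; 1,2)
    (2; 1,2)
    (2; 2,2)
    (3; 1)


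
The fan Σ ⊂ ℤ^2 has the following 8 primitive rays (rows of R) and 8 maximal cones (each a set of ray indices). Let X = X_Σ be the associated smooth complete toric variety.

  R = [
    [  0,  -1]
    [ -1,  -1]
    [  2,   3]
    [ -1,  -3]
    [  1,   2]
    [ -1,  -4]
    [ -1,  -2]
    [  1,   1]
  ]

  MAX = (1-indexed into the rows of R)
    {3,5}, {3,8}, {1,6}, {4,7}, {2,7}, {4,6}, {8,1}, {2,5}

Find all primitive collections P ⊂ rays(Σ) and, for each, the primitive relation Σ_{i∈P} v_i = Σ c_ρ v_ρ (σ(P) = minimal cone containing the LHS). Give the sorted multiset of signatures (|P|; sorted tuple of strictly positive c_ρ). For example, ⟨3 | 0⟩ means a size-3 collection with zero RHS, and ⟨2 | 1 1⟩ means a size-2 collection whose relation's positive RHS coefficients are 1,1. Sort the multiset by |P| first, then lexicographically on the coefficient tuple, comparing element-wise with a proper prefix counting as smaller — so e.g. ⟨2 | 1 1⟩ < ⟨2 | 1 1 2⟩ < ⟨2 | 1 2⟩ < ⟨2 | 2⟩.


Minimal non-faces — 20 found among 8 rays, 8 max cones:

  {2,8}:  v_{2} + v_{8} = 0 ; sig = ⟨2 | 0⟩
  {5,7}:  v_{5} + v_{7} = 0 ; sig = ⟨2 | 0⟩
  {1,2}:  v_{1} + v_{2} = v_{7} ; sig = ⟨2 | 1⟩
  {1,4}:  v_{1} + v_{4} = v_{6} ; sig = ⟨2 | 1⟩
  {1,5}:  v_{1} + v_{5} = v_{8} ; sig = ⟨2 | 1⟩
  {1,7}:  v_{1} + v_{7} = v_{4} ; sig = ⟨2 | 1⟩
  {2,3}:  v_{2} + v_{3} = v_{5} ; sig = ⟨2 | 1⟩
  {3,7}:  v_{3} + v_{7} = v_{8} ; sig = ⟨2 | 1⟩
  {4,5}:  v_{4} + v_{5} = v_{1} ; sig = ⟨2 | 1⟩
  {5,8}:  v_{5} + v_{8} = v_{3} ; sig = ⟨2 | 1⟩
  {7,8}:  v_{7} + v_{8} = v_{1} ; sig = ⟨2 | 1⟩
  {2,6}:  v_{2} + v_{6} = v_{4} + v_{7} ; sig = ⟨2 | 1 1⟩
  {3,4}:  v_{3} + v_{4} = v_{1} + v_{8} ; sig = ⟨2 | 1 1⟩
  {3,6}:  v_{3} + v_{6} = 2·v_{1} + v_{8} ; sig = ⟨2 | 1 2⟩
  {1,3}:  v_{1} + v_{3} = 2·v_{8} ; sig = ⟨2 | 2⟩
  {2,4}:  v_{2} + v_{4} = 2·v_{7} ; sig = ⟨2 | 2⟩
  {4,8}:  v_{4} + v_{8} = 2·v_{1} ; sig = ⟨2 | 2⟩
  {5,6}:  v_{5} + v_{6} = 2·v_{1} ; sig = ⟨2 | 2⟩
  {6,7}:  v_{6} + v_{7} = 2·v_{4} ; sig = ⟨2 | 2⟩
  {6,8}:  v_{6} + v_{8} = 3·v_{1} ; sig = ⟨2 | 3⟩

so the primitive-relation signature multiset is
    |P|=2: 20 collections, coeffs (), (), (1), (1), (1), (1), (1), (1), (1), (1), (1), (1,1), (1,1), (1,2), (2), (2), (2), (2), (2), (3)


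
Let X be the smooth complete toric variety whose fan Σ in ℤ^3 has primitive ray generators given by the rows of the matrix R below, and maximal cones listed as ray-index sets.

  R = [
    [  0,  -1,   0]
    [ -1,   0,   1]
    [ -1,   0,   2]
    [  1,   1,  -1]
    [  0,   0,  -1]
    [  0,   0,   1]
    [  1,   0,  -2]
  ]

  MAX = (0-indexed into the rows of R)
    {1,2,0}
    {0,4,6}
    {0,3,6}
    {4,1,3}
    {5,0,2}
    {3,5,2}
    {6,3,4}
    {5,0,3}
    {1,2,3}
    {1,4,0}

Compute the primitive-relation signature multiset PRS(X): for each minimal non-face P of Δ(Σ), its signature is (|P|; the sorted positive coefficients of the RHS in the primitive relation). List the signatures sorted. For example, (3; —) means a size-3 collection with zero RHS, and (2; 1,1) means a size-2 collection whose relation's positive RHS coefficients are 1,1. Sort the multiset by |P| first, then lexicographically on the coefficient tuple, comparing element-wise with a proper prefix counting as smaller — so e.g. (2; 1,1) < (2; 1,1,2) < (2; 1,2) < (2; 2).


|primitive collections| = 9. Relations:

  {2,6}:  v_{2} + v_{6} = 0 — sig = (2; —)
  {4,5}:  v_{4} + v_{5} = 0 — sig = (2; —)
  {1,5}:  v_{1} + v_{5} = v_{2} — sig = (2; 1)
  {1,6}:  v_{1} + v_{6} = v_{4} — sig = (2; 1)
  {2,4}:  v_{2} + v_{4} = v_{1} — sig = (2; 1)
  {5,6}:  v_{5} + v_{6} = v_{0} + v_{3} — sig = (2; 1,1)
  {0,1,3}:  v_{0} + v_{1} + v_{3} = 0 — sig = (3; —)
  {0,2,3}:  v_{0} + v_{2} + v_{3} = v_{5} — sig = (3; 1)
  {0,3,4}:  v_{0} + v_{3} + v_{4} = v_{6} — sig = (3; 1)

Signatures (|P|; sorted positive RHS coefficients), sorted:
{ (2; —) ×2,  (2; 1) ×3,  (2; 1,1),  (3; —),  (3; 1) ×2 }


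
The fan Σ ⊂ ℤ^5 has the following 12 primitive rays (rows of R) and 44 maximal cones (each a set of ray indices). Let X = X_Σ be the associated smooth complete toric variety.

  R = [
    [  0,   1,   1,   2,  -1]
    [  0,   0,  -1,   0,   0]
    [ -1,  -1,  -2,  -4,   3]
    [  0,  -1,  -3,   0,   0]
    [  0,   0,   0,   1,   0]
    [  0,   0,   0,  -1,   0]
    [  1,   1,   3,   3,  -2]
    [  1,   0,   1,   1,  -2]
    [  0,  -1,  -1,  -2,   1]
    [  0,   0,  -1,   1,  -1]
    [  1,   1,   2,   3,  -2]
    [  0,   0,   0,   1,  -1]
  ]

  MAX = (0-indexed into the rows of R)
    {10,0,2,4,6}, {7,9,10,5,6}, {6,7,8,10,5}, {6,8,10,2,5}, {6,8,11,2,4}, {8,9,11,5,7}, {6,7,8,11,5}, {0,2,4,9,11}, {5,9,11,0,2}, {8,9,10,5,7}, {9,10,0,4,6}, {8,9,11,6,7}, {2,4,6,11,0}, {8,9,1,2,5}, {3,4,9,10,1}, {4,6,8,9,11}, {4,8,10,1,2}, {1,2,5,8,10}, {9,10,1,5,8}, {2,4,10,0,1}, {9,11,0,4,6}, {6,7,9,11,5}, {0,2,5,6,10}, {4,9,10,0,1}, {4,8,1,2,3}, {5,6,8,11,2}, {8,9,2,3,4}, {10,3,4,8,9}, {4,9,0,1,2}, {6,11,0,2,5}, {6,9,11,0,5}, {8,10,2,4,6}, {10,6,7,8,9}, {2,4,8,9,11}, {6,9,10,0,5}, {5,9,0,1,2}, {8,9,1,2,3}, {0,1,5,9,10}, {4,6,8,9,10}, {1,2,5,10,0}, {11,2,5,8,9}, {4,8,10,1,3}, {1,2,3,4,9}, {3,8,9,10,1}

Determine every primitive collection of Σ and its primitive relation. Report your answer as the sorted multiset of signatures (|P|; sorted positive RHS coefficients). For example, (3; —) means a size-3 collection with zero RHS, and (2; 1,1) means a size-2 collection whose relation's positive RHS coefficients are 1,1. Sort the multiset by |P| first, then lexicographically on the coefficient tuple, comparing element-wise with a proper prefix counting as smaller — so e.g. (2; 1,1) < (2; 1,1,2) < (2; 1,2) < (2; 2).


Primitive collections (19):

  P={0,8}:  v_{0} + v_{8} = 0  ⟹  sig = (2; —)
  P={4,5}:  v_{4} + v_{5} = 0  ⟹  sig = (2; —)
  P={1,6}:  v_{1} + v_{6} = v_{10}  ⟹  sig = (2; 1)
  P={1,11}:  v_{1} + v_{11} = v_{9}  ⟹  sig = (2; 1)
  P={2,7}:  v_{2} + v_{7} = v_{5} + v_{8}  ⟹  sig = (2; 1,1)
  P={10,11}:  v_{10} + v_{11} = v_{6} + v_{9}  ⟹  sig = (2; 1,1)
  P={0,3}:  v_{0} + v_{3} = v_{1} + v_{4} + v_{9}  ⟹  sig = (2; 1,1,1)
  P={0,7}:  v_{0} + v_{7} = v_{5} + v_{6} + v_{9}  ⟹  sig = (2; 1,1,1)
  P={3,5}:  v_{3} + v_{5} = v_{1} + v_{8} + v_{9}  ⟹  sig = (2; 1,1,1)
  P={4,7}:  v_{4} + v_{7} = v_{6} + v_{8} + v_{9}  ⟹  sig = (2; 1,1,1)
  P={1,7}:  v_{1} + v_{7} = v_{5} + v_{8} + v_{9} + v_{10}  ⟹  sig = (2; 1,1,1,1)
  P={3,6}:  v_{3} + v_{6} = v_{4} + v_{8} + v_{9} + v_{10}  ⟹  sig = (2; 1,1,1,1)
  P={3,11}:  v_{3} + v_{11} = v_{4} + v_{8} + 2·v_{9}  ⟹  sig = (2; 1,1,2)
  P={3,7}:  v_{3} + v_{7} = 2·v_{8} + 2·v_{9} + v_{10}  ⟹  sig = (2; 1,2,2)
  P={2,6,9}:  v_{2} + v_{6} + v_{9} = 0  ⟹  sig = (3; —)
  P={2,9,10}:  v_{2} + v_{9} + v_{10} = v_{1}  ⟹  sig = (3; 1)
  P={2,3,10}:  v_{2} + v_{3} + v_{10} = 2·v_{1} + v_{4} + v_{8}  ⟹  sig = (3; 1,1,2)
  P={1,4,8,9}:  v_{1} + v_{4} + v_{8} + v_{9} = v_{3}  ⟹  sig = (4; 1)
  P={5,6,8,9}:  v_{5} + v_{6} + v_{8} + v_{9} = v_{7}  ⟹  sig = (4; 1)

Signatures (|P|; sorted positive RHS coefficients), sorted:
    (2; —)
    (2; —)
    (2; 1)
    (2; 1)
    (2; 1,1)
    (2; 1,1)
    (2; 1,1,1)
    (2; 1,1,1)
    (2; 1,1,1)
    (2; 1,1,1)
    (2; 1,1,1,1)
    (2; 1,1,1,1)
    (2; 1,1,2)
    (2; 1,2,2)
    (3; —)
    (3; 1)
    (3; 1,1,2)
    (4; 1)
    (4; 1)


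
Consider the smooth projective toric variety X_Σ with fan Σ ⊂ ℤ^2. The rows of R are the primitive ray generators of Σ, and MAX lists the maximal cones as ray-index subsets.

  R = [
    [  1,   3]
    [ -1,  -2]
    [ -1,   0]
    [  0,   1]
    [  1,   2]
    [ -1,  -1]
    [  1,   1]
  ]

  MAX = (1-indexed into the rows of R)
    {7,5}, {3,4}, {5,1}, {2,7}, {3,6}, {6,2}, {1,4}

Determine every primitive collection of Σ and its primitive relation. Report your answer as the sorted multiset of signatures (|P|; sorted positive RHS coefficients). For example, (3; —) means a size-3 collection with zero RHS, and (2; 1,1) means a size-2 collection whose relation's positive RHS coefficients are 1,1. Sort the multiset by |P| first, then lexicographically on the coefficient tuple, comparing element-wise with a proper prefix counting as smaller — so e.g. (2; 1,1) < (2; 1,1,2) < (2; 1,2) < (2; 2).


Δ(Σ) — 7 vertices, 14 min non-faces:

  {2,5}:  v_{2} + v_{5} = 0  ⇒ sig = (2; —)
  {6,7}:  v_{6} + v_{7} = 0  ⇒ sig = (2; —)
  {1,2}:  v_{1} + v_{2} = v_{4}  ⇒ sig = (2; 1)
  {2,4}:  v_{2} + v_{4} = v_{6}  ⇒ sig = (2; 1)
  {3,7}:  v_{3} + v_{7} = v_{4}  ⇒ sig = (2; 1)
  {4,5}:  v_{4} + v_{5} = v_{1}  ⇒ sig = (2; 1)
  {4,6}:  v_{4} + v_{6} = v_{3}  ⇒ sig = (2; 1)
  {4,7}:  v_{4} + v_{7} = v_{5}  ⇒ sig = (2; 1)
  {5,6}:  v_{5} + v_{6} = v_{4}  ⇒ sig = (2; 1)
  {1,6}:  v_{1} + v_{6} = 2·v_{4}  ⇒ sig = (2; 2)
  {1,7}:  v_{1} + v_{7} = 2·v_{5}  ⇒ sig = (2; 2)
  {2,3}:  v_{2} + v_{3} = 2·v_{6}  ⇒ sig = (2; 2)
  {3,5}:  v_{3} + v_{5} = 2·v_{4}  ⇒ sig = (2; 2)
  {1,3}:  v_{1} + v_{3} = 3·v_{4}  ⇒ sig = (2; 3)

Signatures (|P|; sorted positive RHS coefficients), sorted:
    |P|=2: 14 collections, coeffs (), (), (1), (1), (1), (1), (1), (1), (1), (2), (2), (2), (2), (3)


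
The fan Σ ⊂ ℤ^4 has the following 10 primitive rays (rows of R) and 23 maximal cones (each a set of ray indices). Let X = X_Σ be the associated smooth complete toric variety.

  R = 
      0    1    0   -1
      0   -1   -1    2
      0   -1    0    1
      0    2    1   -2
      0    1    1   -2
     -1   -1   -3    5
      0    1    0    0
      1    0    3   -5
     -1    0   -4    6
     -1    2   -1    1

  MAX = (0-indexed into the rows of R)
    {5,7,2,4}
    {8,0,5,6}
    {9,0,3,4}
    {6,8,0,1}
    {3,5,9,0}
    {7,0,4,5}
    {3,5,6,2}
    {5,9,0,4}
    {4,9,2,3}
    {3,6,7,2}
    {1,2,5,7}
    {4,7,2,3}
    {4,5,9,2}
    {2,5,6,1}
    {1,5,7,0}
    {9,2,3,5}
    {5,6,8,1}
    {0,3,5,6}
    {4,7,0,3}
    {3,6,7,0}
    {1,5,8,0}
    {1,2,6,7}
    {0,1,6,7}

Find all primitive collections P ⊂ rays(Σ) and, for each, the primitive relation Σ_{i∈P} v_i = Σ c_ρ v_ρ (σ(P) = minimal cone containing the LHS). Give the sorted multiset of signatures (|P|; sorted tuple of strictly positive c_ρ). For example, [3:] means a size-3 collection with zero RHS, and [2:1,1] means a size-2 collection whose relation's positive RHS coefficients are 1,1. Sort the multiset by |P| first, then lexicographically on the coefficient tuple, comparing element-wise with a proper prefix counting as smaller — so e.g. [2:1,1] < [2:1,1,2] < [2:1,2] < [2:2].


Σ has 16 primitive collections:

  P = {0,2}:  v_{0} + v_{2} = 0 ; sig = [2:]
  P = {1,4}:  v_{1} + v_{4} = 0 ; sig = [2:]
  P = {1,3}:  v_{1} + v_{3} = v_{6} ; sig = [2:1]
  P = {4,6}:  v_{4} + v_{6} = v_{3} ; sig = [2:1]
  P = {1,9}:  v_{1} + v_{9} = v_{3} + v_{5} ; sig = [2:1,1]
  P = {7,8}:  v_{7} + v_{8} = v_{0} + v_{1} ; sig = [2:1,1]
  P = {2,8}:  v_{2} + v_{8} = v_{1} + v_{5} + v_{6} ; sig = [2:1,1,1]
  P = {4,8}:  v_{4} + v_{8} = v_{0} + v_{5} + v_{6} ; sig = [2:1,1,1]
  P = {8,9}:  v_{8} + v_{9} = v_{0} + v_{3} + 2·v_{5} + v_{6} ; sig = [2:1,1,1,2]
  P = {3,8}:  v_{3} + v_{8} = v_{0} + v_{5} + 2·v_{6} ; sig = [2:1,1,2]
  P = {6,9}:  v_{6} + v_{9} = 2·v_{3} + v_{5} ; sig = [2:1,2]
  P = {7,9}:  v_{7} + v_{9} = 2·v_{4} ; sig = [2:2]
  P = {5,6,7}:  v_{5} + v_{6} + v_{7} = 0 ; sig = [3:]
  P = {3,4,5}:  v_{3} + v_{4} + v_{5} = v_{9} ; sig = [3:1]
  P = {3,5,7}:  v_{3} + v_{5} + v_{7} = v_{4} ; sig = [3:1]
  P = {0,1,5,6}:  v_{0} + v_{1} + v_{5} + v_{6} = v_{8} ; sig = [4:1]

Sorted signature multiset PRS(X):
[[2:], [2:], [2:1], [2:1], [2:1,1], [2:1,1], [2:1,1,1], [2:1,1,1], [2:1,1,1,2], [2:1,1,2], [2:1,2], [2:2], [3:], [3:1], [3:1], [4:1]]


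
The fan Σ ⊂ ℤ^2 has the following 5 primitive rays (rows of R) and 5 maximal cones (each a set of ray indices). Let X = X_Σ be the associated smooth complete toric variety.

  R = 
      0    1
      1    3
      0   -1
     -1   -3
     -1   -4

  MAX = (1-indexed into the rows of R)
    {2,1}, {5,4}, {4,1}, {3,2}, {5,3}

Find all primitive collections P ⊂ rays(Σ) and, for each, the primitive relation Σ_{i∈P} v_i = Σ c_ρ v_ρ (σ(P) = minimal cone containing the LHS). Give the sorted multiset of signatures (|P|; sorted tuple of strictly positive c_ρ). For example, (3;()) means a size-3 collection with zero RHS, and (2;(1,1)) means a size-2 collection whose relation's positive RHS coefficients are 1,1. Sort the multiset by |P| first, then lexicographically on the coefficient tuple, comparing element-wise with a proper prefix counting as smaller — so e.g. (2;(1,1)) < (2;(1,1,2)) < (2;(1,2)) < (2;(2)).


5 collections generate NE(X_Σ); each relation:

  P={1,3}:  v_{1} + v_{3} = 0  ⟹  sig = (2;())
  P={2,4}:  v_{2} + v_{4} = 0  ⟹  sig = (2;())
  P={1,5}:  v_{1} + v_{5} = v_{4}  ⟹  sig = (2;(1))
  P={2,5}:  v_{2} + v_{5} = v_{3}  ⟹  sig = (2;(1))
  P={3,4}:  v_{3} + v_{4} = v_{5}  ⟹  sig = (2;(1))

Sorted signature multiset PRS(X):
[(2;()), (2;()), (2;(1)), (2;(1)), (2;(1))]


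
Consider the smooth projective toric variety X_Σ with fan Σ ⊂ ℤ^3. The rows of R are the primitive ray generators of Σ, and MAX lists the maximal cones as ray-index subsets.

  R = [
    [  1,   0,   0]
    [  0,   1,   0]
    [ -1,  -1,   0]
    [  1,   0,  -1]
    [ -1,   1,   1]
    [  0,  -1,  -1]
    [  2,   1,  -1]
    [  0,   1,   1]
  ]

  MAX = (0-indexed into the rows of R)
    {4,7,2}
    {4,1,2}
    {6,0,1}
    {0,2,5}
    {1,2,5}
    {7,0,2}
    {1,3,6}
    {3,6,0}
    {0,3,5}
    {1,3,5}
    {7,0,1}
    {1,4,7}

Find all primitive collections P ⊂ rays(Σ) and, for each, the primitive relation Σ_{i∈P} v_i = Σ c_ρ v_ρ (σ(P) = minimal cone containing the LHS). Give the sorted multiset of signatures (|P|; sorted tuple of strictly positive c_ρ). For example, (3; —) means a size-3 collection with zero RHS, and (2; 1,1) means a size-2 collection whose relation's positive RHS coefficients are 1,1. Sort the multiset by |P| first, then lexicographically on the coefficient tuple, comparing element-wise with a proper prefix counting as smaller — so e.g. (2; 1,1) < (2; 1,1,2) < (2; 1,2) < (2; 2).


Δ(Σ) — 8 vertices, 14 min non-faces:

  P={5,7}:  v_{5} + v_{7} = 0 ; sig = (2; —)
  P={0,4}:  v_{0} + v_{4} = v_{7} ; sig = (2; 1)
  P={2,3}:  v_{2} + v_{3} = v_{5} ; sig = (2; 1)
  P={2,6}:  v_{2} + v_{6} = v_{3} ; sig = (2; 1)
  P={3,4}:  v_{3} + v_{4} = v_{1} ; sig = (2; 1)
  P={3,7}:  v_{3} + v_{7} = v_{0} + v_{1} ; sig = (2; 1,1)
  P={4,5}:  v_{4} + v_{5} = v_{1} + v_{2} ; sig = (2; 1,1)
  P={4,6}:  v_{4} + v_{6} = v_{0} + 2·v_{1} ; sig = (2; 1,2)
  P={5,6}:  v_{5} + v_{6} = 2·v_{3} ; sig = (2; 2)
  P={6,7}:  v_{6} + v_{7} = 2·v_{0} + 2·v_{1} ; sig = (2; 2,2)
  P={0,1,2}:  v_{0} + v_{1} + v_{2} = 0 ; sig = (3; —)
  P={0,1,3}:  v_{0} + v_{1} + v_{3} = v_{6} ; sig = (3; 1)
  P={0,1,5}:  v_{0} + v_{1} + v_{5} = v_{3} ; sig = (3; 1)
  P={1,2,7}:  v_{1} + v_{2} + v_{7} = v_{4} ; sig = (3; 1)

Signatures (|P|; sorted positive RHS coefficients), sorted:
{ (2; —),  (2; 1) ×4,  (2; 1,1) ×2,  (2; 1,2),  (2; 2),  (2; 2,2),  (3; —),  (3; 1) ×3 }
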